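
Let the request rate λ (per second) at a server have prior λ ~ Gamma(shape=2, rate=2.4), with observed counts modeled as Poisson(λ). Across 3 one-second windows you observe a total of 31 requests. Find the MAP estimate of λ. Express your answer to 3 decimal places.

λ̂_MAP = 5.926

Σxᵢ = 31, n = 3.
Posterior ∝ λe^(−2.4λ) · λ^31e^(−3λ) = λ^32e^(−5.4λ), i.e. Gamma(shape=33, rate=5.4).
The mode of a Gamma(a, b) with a ≥ 1 (shape–rate) is (a−1)/b = 32/5.4 ≈ 5.926.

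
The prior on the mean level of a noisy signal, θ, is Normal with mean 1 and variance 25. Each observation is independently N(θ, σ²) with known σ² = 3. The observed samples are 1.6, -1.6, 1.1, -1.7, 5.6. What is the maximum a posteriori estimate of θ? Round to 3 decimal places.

θ̂_MAP = 1.000

n = 5; x̄ = (1.6 + (-1.6) + 1.1 + (-1.7) + 5.6)/5 = 5/5 = 1.
For a Normal prior and Normal likelihood with known variance, the posterior is Normal; its mode equals its mean, the precision-weighted average.
Prior precision 1/σ₀² = 1/25 = 0.04; data precision n/σ² = 5/3.
θ̂ = (0.04·1 + (5/3)·1) / (0.04 + 5/3) = (128/75)/(128/75) = 1.000.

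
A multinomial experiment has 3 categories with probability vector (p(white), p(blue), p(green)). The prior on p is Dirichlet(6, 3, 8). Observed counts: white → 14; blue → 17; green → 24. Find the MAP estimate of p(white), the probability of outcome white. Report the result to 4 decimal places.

The posterior is Dirichlet(αᵢ + nᵢ) = Dirichlet(20, 20, 32).
For a Dirichlet(a₁,…,a_K) with all aᵢ > 1, the mode has j-th component (aⱼ − 1)/(Σaᵢ − K).
Here Σaᵢ = 72 and K = 3, so p(white) = (20 − 1)/(72 − 3) = 19/69 ≈ 0.2754.

MAP estimate of p(white) = 0.2754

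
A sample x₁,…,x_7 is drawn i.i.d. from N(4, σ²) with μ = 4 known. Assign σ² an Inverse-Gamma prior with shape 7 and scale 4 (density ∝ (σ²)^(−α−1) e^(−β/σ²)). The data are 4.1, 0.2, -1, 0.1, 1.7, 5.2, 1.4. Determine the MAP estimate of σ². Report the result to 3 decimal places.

σ̂²_MAP = 3.311

Sum of squared deviations about the known mean: SS = (4.1−4)² + (0.2−4)² + (-1−4)² + (0.1−4)² + (1.7−4)² + (5.2−4)² + (1.4−4)² = 68.15.
The Normal likelihood contributes (σ²)^(−n/2) exp(−SS/(2σ²)), so the posterior is Inverse-Gamma(α + n/2, β + SS/2) = Inverse-Gamma(10.5, 38.075).
The mode of Inverse-Gamma(a, b) is b/(a+1) = 38.075/11.5 ≈ 3.311.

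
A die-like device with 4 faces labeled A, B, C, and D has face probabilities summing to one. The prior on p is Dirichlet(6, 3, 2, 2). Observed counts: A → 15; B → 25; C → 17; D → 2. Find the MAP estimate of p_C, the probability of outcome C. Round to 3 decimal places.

MAP estimate of p_C = 0.265

The posterior is Dirichlet(αᵢ + nᵢ) = Dirichlet(21, 28, 19, 4).
For a Dirichlet(a₁,…,a_K) with all aᵢ > 1, the mode has j-th component (aⱼ − 1)/(Σaᵢ − K).
Here Σaᵢ = 72 and K = 4, so p_C = (19 − 1)/(72 − 4) = 18/68 ≈ 0.265.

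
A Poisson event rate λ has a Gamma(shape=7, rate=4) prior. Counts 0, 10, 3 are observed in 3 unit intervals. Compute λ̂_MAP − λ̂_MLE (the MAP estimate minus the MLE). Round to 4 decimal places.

MAP − MLE = -1.6190

Σxᵢ = 13. Posterior is Gamma(20, 7); MAP = (20−1)/7 = 19/7 ≈ 2.71429.
MLE = x̄ = 13/3 ≈ 4.33333.
Difference = 19/7 − 13/3 = -34/21 ≈ -1.6190.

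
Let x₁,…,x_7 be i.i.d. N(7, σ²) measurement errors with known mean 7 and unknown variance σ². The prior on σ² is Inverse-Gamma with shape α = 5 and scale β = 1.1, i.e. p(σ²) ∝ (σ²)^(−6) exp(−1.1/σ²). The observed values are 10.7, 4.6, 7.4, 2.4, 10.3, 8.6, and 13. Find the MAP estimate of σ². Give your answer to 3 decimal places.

Sum of squared deviations about the known mean: SS = (10.7−7)² + (4.6−7)² + (7.4−7)² + (2.4−7)² + (10.3−7)² + (8.6−7)² + (13−7)² = 90.22.
The Normal likelihood contributes (σ²)^(−n/2) exp(−SS/(2σ²)), so the posterior is Inverse-Gamma(α + n/2, β + SS/2) = Inverse-Gamma(8.5, 46.21).
The mode of Inverse-Gamma(a, b) is b/(a+1) = 46.21/9.5 ≈ 4.864.

σ̂²_MAP = 4.864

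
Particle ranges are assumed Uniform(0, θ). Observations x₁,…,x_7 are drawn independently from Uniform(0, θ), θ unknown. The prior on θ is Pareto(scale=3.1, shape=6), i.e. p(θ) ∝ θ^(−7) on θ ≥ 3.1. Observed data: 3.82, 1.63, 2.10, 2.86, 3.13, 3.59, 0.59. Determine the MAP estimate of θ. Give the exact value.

The Uniform(0, θ) likelihood is θ^(−n) for θ ≥ max(xᵢ), zero otherwise. Here max(xᵢ) = 3.82.
Posterior ∝ θ^(−7) · θ^(−7) = θ^(−14) on θ ≥ max(3.1, 3.82) = 3.82.
This density is strictly decreasing in θ, so the posterior mode lies at the lower boundary of the support.

θ̂_MAP = 3.82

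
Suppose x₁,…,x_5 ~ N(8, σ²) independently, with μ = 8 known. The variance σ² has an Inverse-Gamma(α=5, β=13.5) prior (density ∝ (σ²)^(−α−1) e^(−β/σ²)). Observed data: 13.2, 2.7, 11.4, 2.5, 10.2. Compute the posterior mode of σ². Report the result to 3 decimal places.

σ̂²_MAP = 7.575

Sum of squared deviations about the known mean: SS = (13.2−8)² + (2.7−8)² + (11.4−8)² + (2.5−8)² + (10.2−8)² = 101.78.
The Normal likelihood contributes (σ²)^(−n/2) exp(−SS/(2σ²)), so the posterior is Inverse-Gamma(α + n/2, β + SS/2) = Inverse-Gamma(7.5, 64.39).
The mode of Inverse-Gamma(a, b) is b/(a+1) = 64.39/8.5 ≈ 7.575.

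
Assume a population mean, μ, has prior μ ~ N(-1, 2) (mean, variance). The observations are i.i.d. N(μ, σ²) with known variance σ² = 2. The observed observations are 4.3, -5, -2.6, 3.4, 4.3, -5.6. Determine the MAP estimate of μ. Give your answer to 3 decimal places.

n = 6; x̄ = (4.3 + (-5) + (-2.6) + 3.4 + 4.3 + (-5.6))/6 = -1.2/6 = -0.2.
For a Normal prior and Normal likelihood with known variance, the posterior is Normal; its mode equals its mean, the precision-weighted average.
Prior precision 1/σ₀² = 1/2 = 0.5; data precision n/σ² = 6/2 = 3.
μ̂ = (0.5·(-1) + 3·(-0.2)) / (0.5 + 3) = (-1.1)/3.5 = -11/35 ≈ -0.314.

μ̂_MAP = -0.314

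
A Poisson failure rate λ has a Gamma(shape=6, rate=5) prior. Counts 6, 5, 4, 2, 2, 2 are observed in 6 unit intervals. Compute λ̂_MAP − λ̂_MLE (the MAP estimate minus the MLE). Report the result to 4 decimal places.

Σxᵢ = 21. Posterior is Gamma(27, 11); MAP = (27−1)/11 = 26/11 ≈ 2.36364.
MLE = x̄ = 21/6 ≈ 3.50000.
Difference = 26/11 − 21/6 = -25/22 ≈ -1.1364.

MAP − MLE = -1.1364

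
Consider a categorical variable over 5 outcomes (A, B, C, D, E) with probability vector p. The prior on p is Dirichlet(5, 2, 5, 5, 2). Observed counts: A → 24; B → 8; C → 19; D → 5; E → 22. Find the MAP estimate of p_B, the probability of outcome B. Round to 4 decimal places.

MAP estimate of p_B = 0.0978

The posterior is Dirichlet(αᵢ + nᵢ) = Dirichlet(29, 10, 24, 10, 24).
For a Dirichlet(a₁,…,a_K) with all aᵢ > 1, the mode has j-th component (aⱼ − 1)/(Σaᵢ − K).
Here Σaᵢ = 97 and K = 5, so p_B = (10 − 1)/(97 − 5) = 9/92 ≈ 0.0978.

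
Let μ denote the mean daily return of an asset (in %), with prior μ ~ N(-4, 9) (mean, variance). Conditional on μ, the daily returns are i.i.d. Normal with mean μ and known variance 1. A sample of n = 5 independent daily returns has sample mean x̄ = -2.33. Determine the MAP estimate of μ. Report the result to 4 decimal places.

μ̂_MAP = -2.3663

n = 5, x̄ = -2.33.
For a Normal prior and Normal likelihood with known variance, the posterior is Normal; its mode equals its mean, the precision-weighted average.
Prior precision 1/σ₀² = 1/9; data precision n/σ² = 5/1 = 5.
μ̂ = ((1/9)·(-4) + 5·(-2.33)) / (1/9 + 5) = (-2177/180)/(46/9) = -2177/920 ≈ -2.3663.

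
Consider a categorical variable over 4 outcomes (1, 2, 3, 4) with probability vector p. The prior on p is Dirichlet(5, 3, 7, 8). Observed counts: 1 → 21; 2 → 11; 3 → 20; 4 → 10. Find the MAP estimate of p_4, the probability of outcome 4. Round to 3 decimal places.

The posterior is Dirichlet(αᵢ + nᵢ) = Dirichlet(26, 14, 27, 18).
For a Dirichlet(a₁,…,a_K) with all aᵢ > 1, the mode has j-th component (aⱼ − 1)/(Σaᵢ − K).
Here Σaᵢ = 85 and K = 4, so p_4 = (18 − 1)/(85 − 4) = 17/81 ≈ 0.210.

MAP estimate: 0.210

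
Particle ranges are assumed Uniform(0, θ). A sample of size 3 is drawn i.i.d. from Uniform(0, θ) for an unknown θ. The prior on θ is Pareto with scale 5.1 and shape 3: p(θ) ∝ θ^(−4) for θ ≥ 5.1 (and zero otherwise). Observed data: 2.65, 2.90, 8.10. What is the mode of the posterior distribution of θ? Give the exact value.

The Uniform(0, θ) likelihood is θ^(−n) for θ ≥ max(xᵢ), zero otherwise. Here max(xᵢ) = 8.10.
Posterior ∝ θ^(−4) · θ^(−3) = θ^(−7) on θ ≥ max(5.1, 8.10) = 8.10.
This density is strictly decreasing in θ, so the posterior mode lies at the lower boundary of the support.

θ̂_MAP = 8.10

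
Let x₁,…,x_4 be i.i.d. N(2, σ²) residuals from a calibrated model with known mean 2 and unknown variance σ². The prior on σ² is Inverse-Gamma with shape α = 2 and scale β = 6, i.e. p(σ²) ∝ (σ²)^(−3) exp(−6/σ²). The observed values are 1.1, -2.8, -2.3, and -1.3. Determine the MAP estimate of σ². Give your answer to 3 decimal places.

σ̂²_MAP = 6.523

Sum of squared deviations about the known mean: SS = (1.1−2)² + (-2.8−2)² + (-2.3−2)² + (-1.3−2)² = 53.23.
The Normal likelihood contributes (σ²)^(−n/2) exp(−SS/(2σ²)), so the posterior is Inverse-Gamma(α + n/2, β + SS/2) = Inverse-Gamma(4, 32.615).
The mode of Inverse-Gamma(a, b) is b/(a+1) = 32.615/5 ≈ 6.523.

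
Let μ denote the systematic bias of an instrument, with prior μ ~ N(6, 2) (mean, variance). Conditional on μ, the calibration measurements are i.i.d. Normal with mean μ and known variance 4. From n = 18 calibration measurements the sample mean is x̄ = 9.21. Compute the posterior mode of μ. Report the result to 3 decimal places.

μ̂_MAP = 8.889

n = 18, x̄ = 9.21.
For a Normal prior and Normal likelihood with known variance, the posterior is Normal; its mode equals its mean, the precision-weighted average.
Prior precision 1/σ₀² = 1/2 = 0.5; data precision n/σ² = 18/4 = 4.5.
μ̂ = (0.5·6 + 4.5·9.21) / (0.5 + 4.5) = 44.445/5 = 8.889.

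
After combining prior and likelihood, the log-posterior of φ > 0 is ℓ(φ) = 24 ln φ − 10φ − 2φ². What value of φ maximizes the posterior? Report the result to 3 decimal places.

ℓ'(φ) = 24/φ − 10 − 4φ. Setting this to zero and multiplying by φ: 4φ² + 10φ − 24 = 0.
φ = (−10 + √(10² + 4·4·24)) / (2·4) = (−10 + √484) / 8 = (−10 + 22)/8 = 3/2.
ℓ''(φ) = −24/φ² − 4 < 0, confirming a maximum.

φ̂_MAP = 1.500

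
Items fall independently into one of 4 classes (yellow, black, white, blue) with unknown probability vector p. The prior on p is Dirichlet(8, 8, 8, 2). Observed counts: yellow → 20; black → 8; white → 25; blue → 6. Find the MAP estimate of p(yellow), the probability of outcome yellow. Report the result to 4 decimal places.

The posterior is Dirichlet(αᵢ + nᵢ) = Dirichlet(28, 16, 33, 8).
For a Dirichlet(a₁,…,a_K) with all aᵢ > 1, the mode has j-th component (aⱼ − 1)/(Σaᵢ − K).
Here Σaᵢ = 85 and K = 4, so p(yellow) = (28 − 1)/(85 − 4) = 27/81 ≈ 0.3333.

MAP estimate of p(yellow) = 0.3333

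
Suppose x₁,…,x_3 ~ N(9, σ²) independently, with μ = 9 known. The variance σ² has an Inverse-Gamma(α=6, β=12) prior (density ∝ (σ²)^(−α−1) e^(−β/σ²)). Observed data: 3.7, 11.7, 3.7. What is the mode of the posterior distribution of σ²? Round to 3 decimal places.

Sum of squared deviations about the known mean: SS = (3.7−9)² + (11.7−9)² + (3.7−9)² = 63.47.
The Normal likelihood contributes (σ²)^(−n/2) exp(−SS/(2σ²)), so the posterior is Inverse-Gamma(α + n/2, β + SS/2) = Inverse-Gamma(7.5, 43.735).
The mode of Inverse-Gamma(a, b) is b/(a+1) = 43.735/8.5 ≈ 5.145.

σ̂²_MAP = 5.145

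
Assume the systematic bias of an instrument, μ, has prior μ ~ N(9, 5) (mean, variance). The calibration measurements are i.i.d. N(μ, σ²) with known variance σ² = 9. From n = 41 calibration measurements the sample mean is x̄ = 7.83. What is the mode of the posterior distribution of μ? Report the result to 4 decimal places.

n = 41, x̄ = 7.83.
For a Normal prior and Normal likelihood with known variance, the posterior is Normal; its mode equals its mean, the precision-weighted average.
Prior precision 1/σ₀² = 1/5 = 0.2; data precision n/σ² = 41/9.
μ̂ = (0.2·9 + (41/9)·7.83) / (0.2 + 41/9) = 37.47/(214/45) = 33723/4280 ≈ 7.8792.

μ̂_MAP = 7.8792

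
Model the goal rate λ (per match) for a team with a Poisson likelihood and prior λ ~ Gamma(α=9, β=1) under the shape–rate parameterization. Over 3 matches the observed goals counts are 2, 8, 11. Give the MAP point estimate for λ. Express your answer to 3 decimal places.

Σxᵢ = 2+8+11 = 21, with n = 3.
Posterior ∝ λ^8e^(−1λ) · λ^21e^(−3λ) = λ^29e^(−4λ), i.e. Gamma(shape=30, rate=4).
The mode of a Gamma(a, b) with a ≥ 1 (shape–rate) is (a−1)/b = 29/4 ≈ 7.250.

λ̂_MAP = 7.250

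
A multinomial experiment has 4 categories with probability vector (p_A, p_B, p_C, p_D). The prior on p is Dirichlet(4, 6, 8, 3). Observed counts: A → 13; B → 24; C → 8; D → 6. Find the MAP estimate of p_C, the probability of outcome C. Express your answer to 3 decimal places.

MAP estimate of p_C = 0.221

The posterior is Dirichlet(αᵢ + nᵢ) = Dirichlet(17, 30, 16, 9).
For a Dirichlet(a₁,…,a_K) with all aᵢ > 1, the mode has j-th component (aⱼ − 1)/(Σaᵢ − K).
Here Σaᵢ = 72 and K = 4, so p_C = (16 − 1)/(72 − 4) = 15/68 ≈ 0.221.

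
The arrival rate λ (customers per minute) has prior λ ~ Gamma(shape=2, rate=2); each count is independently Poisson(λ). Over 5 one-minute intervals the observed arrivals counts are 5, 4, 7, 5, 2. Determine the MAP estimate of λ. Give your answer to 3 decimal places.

Σxᵢ = 5+4+7+5+2 = 23, with n = 5.
Posterior ∝ λe^(−2λ) · λ^23e^(−5λ) = λ^24e^(−7λ), i.e. Gamma(shape=25, rate=7).
The mode of a Gamma(a, b) with a ≥ 1 (shape–rate) is (a−1)/b = 24/7 ≈ 3.429.

λ̂_MAP = 3.429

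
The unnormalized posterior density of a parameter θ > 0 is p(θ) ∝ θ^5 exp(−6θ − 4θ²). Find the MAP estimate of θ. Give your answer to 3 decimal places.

ℓ'(θ) = 5/θ − 6 − 8θ. Setting this to zero and multiplying by θ: 8θ² + 6θ − 5 = 0.
θ = (−6 + √(6² + 4·8·5)) / (2·8) = (−6 + √196) / 16 = (−6 + 14)/16 = 1/2.
ℓ''(θ) = −5/θ² − 8 < 0, confirming a maximum.

θ̂_MAP = 0.500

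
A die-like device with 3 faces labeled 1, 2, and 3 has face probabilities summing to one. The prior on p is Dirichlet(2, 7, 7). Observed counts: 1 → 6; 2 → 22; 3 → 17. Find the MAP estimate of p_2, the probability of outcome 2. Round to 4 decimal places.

MAP estimate: 0.4828

The posterior is Dirichlet(αᵢ + nᵢ) = Dirichlet(8, 29, 24).
For a Dirichlet(a₁,…,a_K) with all aᵢ > 1, the mode has j-th component (aⱼ − 1)/(Σaᵢ − K).
Here Σaᵢ = 61 and K = 3, so p_2 = (29 − 1)/(61 − 3) = 28/58 ≈ 0.4828.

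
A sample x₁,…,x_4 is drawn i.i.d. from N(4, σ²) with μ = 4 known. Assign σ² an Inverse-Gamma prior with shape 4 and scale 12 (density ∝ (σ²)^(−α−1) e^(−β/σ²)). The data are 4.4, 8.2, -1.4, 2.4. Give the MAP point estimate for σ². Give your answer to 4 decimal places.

Sum of squared deviations about the known mean: SS = (4.4−4)² + (8.2−4)² + (-1.4−4)² + (2.4−4)² = 49.52.
The Normal likelihood contributes (σ²)^(−n/2) exp(−SS/(2σ²)), so the posterior is Inverse-Gamma(α + n/2, β + SS/2) = Inverse-Gamma(6, 36.76).
The mode of Inverse-Gamma(a, b) is b/(a+1) = 36.76/7 ≈ 5.2514.

σ̂²_MAP = 5.2514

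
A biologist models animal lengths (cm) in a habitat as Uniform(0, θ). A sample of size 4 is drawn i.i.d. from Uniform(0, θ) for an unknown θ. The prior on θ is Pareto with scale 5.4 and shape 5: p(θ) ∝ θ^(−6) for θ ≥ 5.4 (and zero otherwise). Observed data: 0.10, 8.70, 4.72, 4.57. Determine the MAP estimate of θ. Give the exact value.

θ̂_MAP = 8.70

The Uniform(0, θ) likelihood is θ^(−n) for θ ≥ max(xᵢ), zero otherwise. Here max(xᵢ) = 8.70.
Posterior ∝ θ^(−6) · θ^(−4) = θ^(−10) on θ ≥ max(5.4, 8.70) = 8.70.
This density is strictly decreasing in θ, so the posterior mode lies at the lower boundary of the support.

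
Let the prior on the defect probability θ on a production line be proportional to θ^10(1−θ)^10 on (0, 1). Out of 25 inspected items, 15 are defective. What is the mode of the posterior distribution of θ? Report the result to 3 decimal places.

θ̂_MAP = 0.556

The prior density ∝ θ^10(1−θ)^10 is the kernel of Beta(11, 11).
Data: 15 successes in 25 trials. The binomial likelihood contributes θ^15(1−θ)^10, so the posterior is Beta(11+15, 11+10) = Beta(26, 21).
For Beta(a, b) with a, b > 1 the mode is (a−1)/(a+b−2) = 25/45 ≈ 0.556.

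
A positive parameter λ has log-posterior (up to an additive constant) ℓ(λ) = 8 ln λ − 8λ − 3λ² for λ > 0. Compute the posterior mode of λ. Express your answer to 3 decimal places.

λ̂_MAP = 0.667

ℓ'(λ) = 8/λ − 8 − 6λ. Setting this to zero and multiplying by λ: 6λ² + 8λ − 8 = 0.
λ = (−8 + √(8² + 4·6·8)) / (2·6) = (−8 + √256) / 12 = (−8 + 16)/12 = 2/3.
ℓ''(λ) = −8/λ² − 6 < 0, confirming a maximum.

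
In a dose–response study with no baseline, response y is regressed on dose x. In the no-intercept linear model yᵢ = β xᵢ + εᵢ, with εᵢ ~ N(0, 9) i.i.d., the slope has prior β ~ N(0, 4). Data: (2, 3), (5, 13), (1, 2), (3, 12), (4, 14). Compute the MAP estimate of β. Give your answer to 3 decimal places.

log p(β | y) = −Σ(yᵢ − βxᵢ)²/(2·9) − β²/(2·4) + const.
Setting the derivative to zero: Σxᵢ(yᵢ − βxᵢ)/9 − β/4 = 0, so β = Σxᵢyᵢ / (Σxᵢ² + σ²/τ²).
Σxᵢyᵢ = 2·3 + 5·13 + 1·2 + 3·12 + 4·14 = 165; Σxᵢ² = 55; σ²/τ² = 2.25.
β̂_MAP = 165 / (55 + 2.25) = 165/57.25 ≈ 2.882.

β̂_MAP = 2.882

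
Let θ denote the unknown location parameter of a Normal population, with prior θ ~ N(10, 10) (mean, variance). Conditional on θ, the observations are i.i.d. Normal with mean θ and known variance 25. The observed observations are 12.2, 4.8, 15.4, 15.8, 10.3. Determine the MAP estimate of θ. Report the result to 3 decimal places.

θ̂_MAP = 11.133

n = 5; x̄ = (12.2 + 4.8 + 15.4 + 15.8 + 10.3)/5 = 58.5/5 = 11.7.
For a Normal prior and Normal likelihood with known variance, the posterior is Normal; its mode equals its mean, the precision-weighted average.
Prior precision 1/σ₀² = 1/10 = 0.1; data precision n/σ² = 5/25 = 0.2.
θ̂ = (0.1·10 + 0.2·11.7) / (0.1 + 0.2) = 3.34/0.3 = 167/15 ≈ 11.133.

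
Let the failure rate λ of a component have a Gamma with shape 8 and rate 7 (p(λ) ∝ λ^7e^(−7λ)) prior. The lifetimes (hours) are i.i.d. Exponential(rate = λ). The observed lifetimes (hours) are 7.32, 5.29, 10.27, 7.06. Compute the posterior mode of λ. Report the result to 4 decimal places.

The Exponential(rate=λ) likelihood is ∝ λ^n e^(−λΣtᵢ). Here n = 4 and Σtᵢ = 7.32 + 5.29 + 10.27 + 7.06 = 29.94.
Posterior ∝ λ^7e^(−7λ) · λ^4e^(−29.94λ) = λ^11e^(−36.94λ), i.e. Gamma(12, 36.94).
Mode = (a−1)/b = 11/36.94 ≈ 0.2978.

λ̂_MAP = 0.2978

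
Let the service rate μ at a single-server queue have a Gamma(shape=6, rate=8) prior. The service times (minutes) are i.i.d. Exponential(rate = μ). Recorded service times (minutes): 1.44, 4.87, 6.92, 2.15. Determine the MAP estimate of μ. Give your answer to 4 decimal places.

μ̂_MAP = 0.3849

The Exponential(rate=μ) likelihood is ∝ μ^n e^(−μΣtᵢ). Here n = 4 and Σtᵢ = 1.44 + 4.87 + 6.92 + 2.15 = 15.38.
Posterior ∝ μ^5e^(−8μ) · μ^4e^(−15.38μ) = μ^9e^(−23.38μ), i.e. Gamma(10, 23.38).
Mode = (a−1)/b = 9/23.38 ≈ 0.3849.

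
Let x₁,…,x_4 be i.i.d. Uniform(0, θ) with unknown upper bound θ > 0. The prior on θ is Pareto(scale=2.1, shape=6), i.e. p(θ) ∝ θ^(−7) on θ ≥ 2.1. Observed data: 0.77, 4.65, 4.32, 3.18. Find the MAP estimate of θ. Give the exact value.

The Uniform(0, θ) likelihood is θ^(−n) for θ ≥ max(xᵢ), zero otherwise. Here max(xᵢ) = 4.65.
Posterior ∝ θ^(−7) · θ^(−4) = θ^(−11) on θ ≥ max(2.1, 4.65) = 4.65.
This density is strictly decreasing in θ, so the posterior mode lies at the lower boundary of the support.

θ̂_MAP = 4.65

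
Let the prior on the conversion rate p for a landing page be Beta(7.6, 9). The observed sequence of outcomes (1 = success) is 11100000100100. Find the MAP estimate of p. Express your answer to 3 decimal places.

Prior: Beta(7.6, 9).
Data: 5 successes in 14 trials (from the sequence). The binomial likelihood contributes p^5(1−p)^9, so the posterior is Beta(7.6+5, 9+9) = Beta(12.6, 18).
For Beta(a, b) with a, b > 1 the mode is (a−1)/(a+b−2) = 11.6/28.6 ≈ 0.406.

p̂_MAP = 0.406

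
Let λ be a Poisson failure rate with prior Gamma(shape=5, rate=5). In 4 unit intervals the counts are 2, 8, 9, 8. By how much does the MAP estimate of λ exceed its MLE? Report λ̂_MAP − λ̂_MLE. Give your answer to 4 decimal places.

Σxᵢ = 27. Posterior is Gamma(32, 9); MAP = (32−1)/9 = 31/9 ≈ 3.44444.
MLE = x̄ = 27/4 ≈ 6.75000.
Difference = 31/9 − 27/4 = -119/36 ≈ -3.3056.

MAP − MLE = -3.3056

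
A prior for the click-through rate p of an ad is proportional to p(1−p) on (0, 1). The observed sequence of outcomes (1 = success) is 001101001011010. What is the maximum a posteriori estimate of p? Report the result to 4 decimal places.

p̂_MAP = 0.4706

The prior density ∝ p(1−p)^1 is the kernel of Beta(2, 2).
Data: 7 successes in 15 trials (from the sequence). The binomial likelihood contributes p^7(1−p)^8, so the posterior is Beta(2+7, 2+8) = Beta(9, 10).
For Beta(a, b) with a, b > 1 the mode is (a−1)/(a+b−2) = 8/17 ≈ 0.4706.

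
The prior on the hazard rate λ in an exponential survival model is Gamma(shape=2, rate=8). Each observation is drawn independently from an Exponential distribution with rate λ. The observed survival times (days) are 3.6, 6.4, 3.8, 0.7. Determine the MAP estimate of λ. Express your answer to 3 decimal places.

The Exponential(rate=λ) likelihood is ∝ λ^n e^(−λΣtᵢ). Here n = 4 and Σtᵢ = 3.6 + 6.4 + 3.8 + 0.7 = 14.5.
Posterior ∝ λe^(−8λ) · λ^4e^(−14.5λ) = λ^5e^(−22.5λ), i.e. Gamma(6, 22.5).
Mode = (a−1)/b = 5/22.5 ≈ 0.222.

λ̂_MAP = 0.222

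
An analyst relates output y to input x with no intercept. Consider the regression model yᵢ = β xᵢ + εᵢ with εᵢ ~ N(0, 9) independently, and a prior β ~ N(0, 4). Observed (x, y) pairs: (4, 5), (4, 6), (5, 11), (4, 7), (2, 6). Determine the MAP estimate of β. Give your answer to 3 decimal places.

log p(β | y) = −Σ(yᵢ − βxᵢ)²/(2·9) − β²/(2·4) + const.
Setting the derivative to zero: Σxᵢ(yᵢ − βxᵢ)/9 − β/4 = 0, so β = Σxᵢyᵢ / (Σxᵢ² + σ²/τ²).
Σxᵢyᵢ = 4·5 + 4·6 + 5·11 + 4·7 + 2·6 = 139; Σxᵢ² = 77; σ²/τ² = 2.25.
β̂_MAP = 139 / (77 + 2.25) = 139/79.25 ≈ 1.754.

β̂_MAP = 1.754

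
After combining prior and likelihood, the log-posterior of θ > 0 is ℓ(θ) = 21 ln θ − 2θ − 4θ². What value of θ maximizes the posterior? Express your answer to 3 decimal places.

ℓ'(θ) = 21/θ − 2 − 8θ. Setting this to zero and multiplying by θ: 8θ² + 2θ − 21 = 0.
θ = (−2 + √(2² + 4·8·21)) / (2·8) = (−2 + √676) / 16 = (−2 + 26)/16 = 3/2.
ℓ''(θ) = −21/θ² − 8 < 0, confirming a maximum.

θ̂_MAP = 1.500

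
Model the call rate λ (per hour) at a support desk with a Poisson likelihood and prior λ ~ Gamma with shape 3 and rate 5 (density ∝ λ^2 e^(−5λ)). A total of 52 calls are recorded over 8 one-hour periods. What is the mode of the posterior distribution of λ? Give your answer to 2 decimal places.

Σxᵢ = 52, n = 8.
Posterior ∝ λ^2e^(−5λ) · λ^52e^(−8λ) = λ^54e^(−13λ), i.e. Gamma(shape=55, rate=13).
The mode of a Gamma(a, b) with a ≥ 1 (shape–rate) is (a−1)/b = 54/13 ≈ 4.15.

λ̂_MAP = 4.15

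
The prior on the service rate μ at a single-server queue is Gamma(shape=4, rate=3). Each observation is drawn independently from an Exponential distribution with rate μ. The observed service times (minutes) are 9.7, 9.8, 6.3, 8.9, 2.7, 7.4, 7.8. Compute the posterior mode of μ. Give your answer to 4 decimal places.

μ̂_MAP = 0.1799

The Exponential(rate=μ) likelihood is ∝ μ^n e^(−μΣtᵢ). Here n = 7 and Σtᵢ = 9.7 + 9.8 + 6.3 + 8.9 + 2.7 + 7.4 + 7.8 = 52.6.
Posterior ∝ μ^3e^(−3μ) · μ^7e^(−52.6μ) = μ^10e^(−55.6μ), i.e. Gamma(11, 55.6).
Mode = (a−1)/b = 10/55.6 ≈ 0.1799.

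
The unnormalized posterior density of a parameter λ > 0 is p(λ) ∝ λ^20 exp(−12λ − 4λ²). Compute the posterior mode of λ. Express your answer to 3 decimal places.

λ̂_MAP = 1.000

ℓ'(λ) = 20/λ − 12 − 8λ. Setting this to zero and multiplying by λ: 8λ² + 12λ − 20 = 0.
λ = (−12 + √(12² + 4·8·20)) / (2·8) = (−12 + √784) / 16 = (−12 + 28)/16 = 1.
ℓ''(λ) = −20/λ² − 8 < 0, confirming a maximum.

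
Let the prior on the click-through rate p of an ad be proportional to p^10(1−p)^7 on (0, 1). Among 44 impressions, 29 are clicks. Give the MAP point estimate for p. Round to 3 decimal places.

The prior density ∝ p^10(1−p)^7 is the kernel of Beta(11, 8).
Data: 29 successes in 44 trials. The binomial likelihood contributes p^29(1−p)^15, so the posterior is Beta(11+29, 8+15) = Beta(40, 23).
For Beta(a, b) with a, b > 1 the mode is (a−1)/(a+b−2) = 39/61 ≈ 0.639.

p̂_MAP = 0.639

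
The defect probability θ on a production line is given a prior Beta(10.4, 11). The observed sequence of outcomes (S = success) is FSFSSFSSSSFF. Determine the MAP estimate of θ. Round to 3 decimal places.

θ̂_MAP = 0.522

Prior: Beta(10.4, 11).
Data: 7 successes in 12 trials (from the sequence). The binomial likelihood contributes θ^7(1−θ)^5, so the posterior is Beta(10.4+7, 11+5) = Beta(17.4, 16).
For Beta(a, b) with a, b > 1 the mode is (a−1)/(a+b−2) = 16.4/31.4 ≈ 0.522.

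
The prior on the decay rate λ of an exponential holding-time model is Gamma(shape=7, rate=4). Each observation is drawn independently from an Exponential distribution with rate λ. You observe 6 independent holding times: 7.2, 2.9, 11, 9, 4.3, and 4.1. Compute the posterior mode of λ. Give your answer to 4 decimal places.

λ̂_MAP = 0.2824

The Exponential(rate=λ) likelihood is ∝ λ^n e^(−λΣtᵢ). Here n = 6 and Σtᵢ = 7.2 + 2.9 + 11 + 9 + 4.3 + 4.1 = 38.5.
Posterior ∝ λ^6e^(−4λ) · λ^6e^(−38.5λ) = λ^12e^(−42.5λ), i.e. Gamma(13, 42.5).
Mode = (a−1)/b = 12/42.5 ≈ 0.2824.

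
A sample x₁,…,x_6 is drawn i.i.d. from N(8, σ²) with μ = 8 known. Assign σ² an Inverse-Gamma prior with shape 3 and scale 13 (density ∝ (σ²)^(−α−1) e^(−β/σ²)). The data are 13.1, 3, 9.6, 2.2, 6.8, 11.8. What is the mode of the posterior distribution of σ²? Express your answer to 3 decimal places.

σ̂²_MAP = 9.221

Sum of squared deviations about the known mean: SS = (13.1−8)² + (3−8)² + (9.6−8)² + (2.2−8)² + (6.8−8)² + (11.8−8)² = 103.09.
The Normal likelihood contributes (σ²)^(−n/2) exp(−SS/(2σ²)), so the posterior is Inverse-Gamma(α + n/2, β + SS/2) = Inverse-Gamma(6, 64.545).
The mode of Inverse-Gamma(a, b) is b/(a+1) = 64.545/7 ≈ 9.221.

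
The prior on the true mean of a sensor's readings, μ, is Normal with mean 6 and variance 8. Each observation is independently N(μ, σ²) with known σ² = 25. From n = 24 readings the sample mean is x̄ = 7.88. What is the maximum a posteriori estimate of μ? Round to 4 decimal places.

n = 24, x̄ = 7.88.
For a Normal prior and Normal likelihood with known variance, the posterior is Normal; its mode equals its mean, the precision-weighted average.
Prior precision 1/σ₀² = 1/8 = 0.125; data precision n/σ² = 24/25 = 0.96.
μ̂ = (0.125·6 + 0.96·7.88) / (0.125 + 0.96) = 8.3148/1.085 = 41574/5425 ≈ 7.6634.

μ̂_MAP = 7.6634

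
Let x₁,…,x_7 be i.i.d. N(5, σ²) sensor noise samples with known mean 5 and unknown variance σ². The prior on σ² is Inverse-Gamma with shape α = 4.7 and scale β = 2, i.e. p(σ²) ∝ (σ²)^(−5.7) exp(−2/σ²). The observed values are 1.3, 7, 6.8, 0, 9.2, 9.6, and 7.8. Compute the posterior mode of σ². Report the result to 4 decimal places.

Sum of squared deviations about the known mean: SS = (1.3−5)² + (7−5)² + (6.8−5)² + (0−5)² + (9.2−5)² + (9.6−5)² + (7.8−5)² = 92.57.
The Normal likelihood contributes (σ²)^(−n/2) exp(−SS/(2σ²)), so the posterior is Inverse-Gamma(α + n/2, β + SS/2) = Inverse-Gamma(8.2, 48.285).
The mode of Inverse-Gamma(a, b) is b/(a+1) = 48.285/9.2 ≈ 5.2484.

σ̂²_MAP = 5.2484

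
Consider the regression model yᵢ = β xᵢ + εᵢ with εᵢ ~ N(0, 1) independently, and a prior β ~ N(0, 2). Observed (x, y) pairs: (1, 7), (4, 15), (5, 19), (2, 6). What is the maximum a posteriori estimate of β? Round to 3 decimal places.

log p(β | y) = −Σ(yᵢ − βxᵢ)²/(2·1) − β²/(2·2) + const.
Setting the derivative to zero: Σxᵢ(yᵢ − βxᵢ)/1 − β/2 = 0, so β = Σxᵢyᵢ / (Σxᵢ² + σ²/τ²).
Σxᵢyᵢ = 1·7 + 4·15 + 5·19 + 2·6 = 174; Σxᵢ² = 46; σ²/τ² = 0.5.
β̂_MAP = 174 / (46 + 0.5) = 174/46.5 ≈ 3.742.

β̂_MAP = 3.742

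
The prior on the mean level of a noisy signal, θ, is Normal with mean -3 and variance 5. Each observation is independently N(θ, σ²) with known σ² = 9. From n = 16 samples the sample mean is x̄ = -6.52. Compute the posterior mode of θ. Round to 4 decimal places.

n = 16, x̄ = -6.52.
For a Normal prior and Normal likelihood with known variance, the posterior is Normal; its mode equals its mean, the precision-weighted average.
Prior precision 1/σ₀² = 1/5 = 0.2; data precision n/σ² = 16/9.
θ̂ = (0.2·(-3) + (16/9)·(-6.52)) / (0.2 + 16/9) = (-2743/225)/(89/45) = -2743/445 ≈ -6.1640.

θ̂_MAP = -6.1640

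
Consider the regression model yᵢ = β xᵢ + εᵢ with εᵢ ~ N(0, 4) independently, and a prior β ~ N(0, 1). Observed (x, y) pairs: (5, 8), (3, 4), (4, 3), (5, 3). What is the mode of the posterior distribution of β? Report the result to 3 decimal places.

log p(β | y) = −Σ(yᵢ − βxᵢ)²/(2·4) − β²/(2·1) + const.
Setting the derivative to zero: Σxᵢ(yᵢ − βxᵢ)/4 − β/1 = 0, so β = Σxᵢyᵢ / (Σxᵢ² + σ²/τ²).
Σxᵢyᵢ = 5·8 + 3·4 + 4·3 + 5·3 = 79; Σxᵢ² = 75; σ²/τ² = 4.
β̂_MAP = 79 / (75 + 4) = 79/79 ≈ 1.000.

β̂_MAP = 1.000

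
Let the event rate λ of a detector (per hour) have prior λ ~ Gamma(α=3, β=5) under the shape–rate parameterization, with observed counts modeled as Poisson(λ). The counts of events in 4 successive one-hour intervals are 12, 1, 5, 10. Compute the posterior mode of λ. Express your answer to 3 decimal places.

λ̂_MAP = 3.333

Σxᵢ = 12+1+5+10 = 28, with n = 4.
Posterior ∝ λ^2e^(−5λ) · λ^28e^(−4λ) = λ^30e^(−9λ), i.e. Gamma(shape=31, rate=9).
The mode of a Gamma(a, b) with a ≥ 1 (shape–rate) is (a−1)/b = 30/9 ≈ 3.333.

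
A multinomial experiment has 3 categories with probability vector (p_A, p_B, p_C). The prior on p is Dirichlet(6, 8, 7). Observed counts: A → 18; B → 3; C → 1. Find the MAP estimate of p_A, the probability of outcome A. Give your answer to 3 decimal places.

MAP estimate of p_A = 0.575

The posterior is Dirichlet(αᵢ + nᵢ) = Dirichlet(24, 11, 8).
For a Dirichlet(a₁,…,a_K) with all aᵢ > 1, the mode has j-th component (aⱼ − 1)/(Σaᵢ − K).
Here Σaᵢ = 43 and K = 3, so p_A = (24 − 1)/(43 − 3) = 23/40 ≈ 0.575.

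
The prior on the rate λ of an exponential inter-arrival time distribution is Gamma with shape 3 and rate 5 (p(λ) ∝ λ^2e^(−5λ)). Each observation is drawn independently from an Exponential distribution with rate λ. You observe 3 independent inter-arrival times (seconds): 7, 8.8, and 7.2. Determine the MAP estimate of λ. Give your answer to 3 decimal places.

λ̂_MAP = 0.179

The Exponential(rate=λ) likelihood is ∝ λ^n e^(−λΣtᵢ). Here n = 3 and Σtᵢ = 7 + 8.8 + 7.2 = 23.
Posterior ∝ λ^2e^(−5λ) · λ^3e^(−23λ) = λ^5e^(−28λ), i.e. Gamma(6, 28).
Mode = (a−1)/b = 5/28 ≈ 0.179.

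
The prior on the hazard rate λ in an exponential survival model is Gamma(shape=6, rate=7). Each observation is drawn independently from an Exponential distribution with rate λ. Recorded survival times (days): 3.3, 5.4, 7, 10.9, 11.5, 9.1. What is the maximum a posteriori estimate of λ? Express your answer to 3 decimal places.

The Exponential(rate=λ) likelihood is ∝ λ^n e^(−λΣtᵢ). Here n = 6 and Σtᵢ = 3.3 + 5.4 + 7 + 10.9 + 11.5 + 9.1 = 47.2.
Posterior ∝ λ^5e^(−7λ) · λ^6e^(−47.2λ) = λ^11e^(−54.2λ), i.e. Gamma(12, 54.2).
Mode = (a−1)/b = 11/54.2 ≈ 0.203.

λ̂_MAP = 0.203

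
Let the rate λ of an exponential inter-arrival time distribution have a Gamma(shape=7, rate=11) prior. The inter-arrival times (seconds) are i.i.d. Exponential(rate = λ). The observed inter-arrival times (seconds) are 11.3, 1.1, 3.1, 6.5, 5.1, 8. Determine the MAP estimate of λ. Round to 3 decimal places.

The Exponential(rate=λ) likelihood is ∝ λ^n e^(−λΣtᵢ). Here n = 6 and Σtᵢ = 11.3 + 1.1 + 3.1 + 6.5 + 5.1 + 8 = 35.1.
Posterior ∝ λ^6e^(−11λ) · λ^6e^(−35.1λ) = λ^12e^(−46.1λ), i.e. Gamma(13, 46.1).
Mode = (a−1)/b = 12/46.1 ≈ 0.260.

λ̂_MAP = 0.260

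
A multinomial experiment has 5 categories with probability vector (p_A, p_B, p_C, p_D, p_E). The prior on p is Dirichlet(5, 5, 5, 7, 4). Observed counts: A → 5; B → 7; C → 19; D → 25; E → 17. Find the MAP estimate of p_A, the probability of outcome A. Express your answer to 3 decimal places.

The posterior is Dirichlet(αᵢ + nᵢ) = Dirichlet(10, 12, 24, 32, 21).
For a Dirichlet(a₁,…,a_K) with all aᵢ > 1, the mode has j-th component (aⱼ − 1)/(Σaᵢ − K).
Here Σaᵢ = 99 and K = 5, so p_A = (10 − 1)/(99 − 5) = 9/94 ≈ 0.096.

MAP estimate of p_A = 0.096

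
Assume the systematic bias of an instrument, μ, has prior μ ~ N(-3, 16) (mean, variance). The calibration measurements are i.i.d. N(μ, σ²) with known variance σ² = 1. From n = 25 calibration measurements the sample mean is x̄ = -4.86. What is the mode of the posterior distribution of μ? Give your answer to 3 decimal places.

μ̂_MAP = -4.855

n = 25, x̄ = -4.86.
For a Normal prior and Normal likelihood with known variance, the posterior is Normal; its mode equals its mean, the precision-weighted average.
Prior precision 1/σ₀² = 1/16 = 0.0625; data precision n/σ² = 25/1 = 25.
μ̂ = (0.0625·(-3) + 25·(-4.86)) / (0.0625 + 25) = (-121.6875)/25.0625 = -1947/401 ≈ -4.855.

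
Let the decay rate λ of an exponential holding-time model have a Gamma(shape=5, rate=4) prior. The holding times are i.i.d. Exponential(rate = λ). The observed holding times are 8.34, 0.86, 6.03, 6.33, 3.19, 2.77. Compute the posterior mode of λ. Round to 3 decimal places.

The Exponential(rate=λ) likelihood is ∝ λ^n e^(−λΣtᵢ). Here n = 6 and Σtᵢ = 8.34 + 0.86 + 6.03 + 6.33 + 3.19 + 2.77 = 27.52.
Posterior ∝ λ^4e^(−4λ) · λ^6e^(−27.52λ) = λ^10e^(−31.52λ), i.e. Gamma(11, 31.52).
Mode = (a−1)/b = 10/31.52 ≈ 0.317.

λ̂_MAP = 0.317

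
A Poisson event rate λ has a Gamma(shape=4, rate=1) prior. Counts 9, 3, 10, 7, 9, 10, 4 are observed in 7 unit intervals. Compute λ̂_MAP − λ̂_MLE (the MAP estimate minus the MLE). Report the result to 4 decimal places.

MAP − MLE = -0.5536

Σxᵢ = 52. Posterior is Gamma(56, 8); MAP = (56−1)/8 = 55/8 ≈ 6.87500.
MLE = x̄ = 52/7 ≈ 7.42857.
Difference = 55/8 − 52/7 = -31/56 ≈ -0.5536.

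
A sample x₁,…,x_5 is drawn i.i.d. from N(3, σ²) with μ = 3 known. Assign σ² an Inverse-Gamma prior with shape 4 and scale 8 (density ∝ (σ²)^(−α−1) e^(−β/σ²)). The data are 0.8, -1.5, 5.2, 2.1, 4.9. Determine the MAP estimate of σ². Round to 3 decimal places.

Sum of squared deviations about the known mean: SS = (0.8−3)² + (-1.5−3)² + (5.2−3)² + (2.1−3)² + (4.9−3)² = 34.35.
The Normal likelihood contributes (σ²)^(−n/2) exp(−SS/(2σ²)), so the posterior is Inverse-Gamma(α + n/2, β + SS/2) = Inverse-Gamma(6.5, 25.175).
The mode of Inverse-Gamma(a, b) is b/(a+1) = 25.175/7.5 ≈ 3.357.

σ̂²_MAP = 3.357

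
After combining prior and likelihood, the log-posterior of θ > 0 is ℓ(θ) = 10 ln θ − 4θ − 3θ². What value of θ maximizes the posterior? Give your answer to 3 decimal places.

θ̂_MAP = 1.000

ℓ'(θ) = 10/θ − 4 − 6θ. Setting this to zero and multiplying by θ: 6θ² + 4θ − 10 = 0.
θ = (−4 + √(4² + 4·6·10)) / (2·6) = (−4 + √256) / 12 = (−4 + 16)/12 = 1.
ℓ''(θ) = −10/θ² − 6 < 0, confirming a maximum.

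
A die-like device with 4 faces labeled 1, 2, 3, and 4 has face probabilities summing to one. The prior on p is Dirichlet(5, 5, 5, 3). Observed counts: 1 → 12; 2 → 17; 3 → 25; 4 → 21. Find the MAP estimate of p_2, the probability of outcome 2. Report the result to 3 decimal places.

The posterior is Dirichlet(αᵢ + nᵢ) = Dirichlet(17, 22, 30, 24).
For a Dirichlet(a₁,…,a_K) with all aᵢ > 1, the mode has j-th component (aⱼ − 1)/(Σaᵢ − K).
Here Σaᵢ = 93 and K = 4, so p_2 = (22 − 1)/(93 − 4) = 21/89 ≈ 0.236.

MAP estimate: 0.236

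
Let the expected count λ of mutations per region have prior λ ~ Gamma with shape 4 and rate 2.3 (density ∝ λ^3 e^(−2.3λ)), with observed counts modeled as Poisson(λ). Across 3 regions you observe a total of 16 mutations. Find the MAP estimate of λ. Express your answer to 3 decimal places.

λ̂_MAP = 3.585

Σxᵢ = 16, n = 3.
Posterior ∝ λ^3e^(−2.3λ) · λ^16e^(−3λ) = λ^19e^(−5.3λ), i.e. Gamma(shape=20, rate=5.3).
The mode of a Gamma(a, b) with a ≥ 1 (shape–rate) is (a−1)/b = 19/5.3 ≈ 3.585.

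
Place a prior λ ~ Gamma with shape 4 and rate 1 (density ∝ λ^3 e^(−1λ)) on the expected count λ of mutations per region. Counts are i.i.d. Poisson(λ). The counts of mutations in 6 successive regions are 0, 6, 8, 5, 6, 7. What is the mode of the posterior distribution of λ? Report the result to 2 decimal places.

λ̂_MAP = 5.00

Σxᵢ = 0+6+8+5+6+7 = 32, with n = 6.
Posterior ∝ λ^3e^(−1λ) · λ^32e^(−6λ) = λ^35e^(−7λ), i.e. Gamma(shape=36, rate=7).
The mode of a Gamma(a, b) with a ≥ 1 (shape–rate) is (a−1)/b = 35/7 ≈ 5.00.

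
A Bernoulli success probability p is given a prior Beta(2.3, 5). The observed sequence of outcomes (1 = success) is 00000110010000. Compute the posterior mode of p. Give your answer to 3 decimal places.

p̂_MAP = 0.223

Prior: Beta(2.3, 5).
Data: 3 successes in 14 trials (from the sequence). The binomial likelihood contributes p^3(1−p)^11, so the posterior is Beta(2.3+3, 5+11) = Beta(5.3, 16).
For Beta(a, b) with a, b > 1 the mode is (a−1)/(a+b−2) = 4.3/19.3 ≈ 0.223.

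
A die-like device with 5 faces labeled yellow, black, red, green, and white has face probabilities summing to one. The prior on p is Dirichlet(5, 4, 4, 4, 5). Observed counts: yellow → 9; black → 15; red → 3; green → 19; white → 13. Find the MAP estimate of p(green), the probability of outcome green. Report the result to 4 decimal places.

The posterior is Dirichlet(αᵢ + nᵢ) = Dirichlet(14, 19, 7, 23, 18).
For a Dirichlet(a₁,…,a_K) with all aᵢ > 1, the mode has j-th component (aⱼ − 1)/(Σaᵢ − K).
Here Σaᵢ = 81 and K = 5, so p(green) = (23 − 1)/(81 − 5) = 22/76 ≈ 0.2895.

MAP estimate of p(green) = 0.2895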